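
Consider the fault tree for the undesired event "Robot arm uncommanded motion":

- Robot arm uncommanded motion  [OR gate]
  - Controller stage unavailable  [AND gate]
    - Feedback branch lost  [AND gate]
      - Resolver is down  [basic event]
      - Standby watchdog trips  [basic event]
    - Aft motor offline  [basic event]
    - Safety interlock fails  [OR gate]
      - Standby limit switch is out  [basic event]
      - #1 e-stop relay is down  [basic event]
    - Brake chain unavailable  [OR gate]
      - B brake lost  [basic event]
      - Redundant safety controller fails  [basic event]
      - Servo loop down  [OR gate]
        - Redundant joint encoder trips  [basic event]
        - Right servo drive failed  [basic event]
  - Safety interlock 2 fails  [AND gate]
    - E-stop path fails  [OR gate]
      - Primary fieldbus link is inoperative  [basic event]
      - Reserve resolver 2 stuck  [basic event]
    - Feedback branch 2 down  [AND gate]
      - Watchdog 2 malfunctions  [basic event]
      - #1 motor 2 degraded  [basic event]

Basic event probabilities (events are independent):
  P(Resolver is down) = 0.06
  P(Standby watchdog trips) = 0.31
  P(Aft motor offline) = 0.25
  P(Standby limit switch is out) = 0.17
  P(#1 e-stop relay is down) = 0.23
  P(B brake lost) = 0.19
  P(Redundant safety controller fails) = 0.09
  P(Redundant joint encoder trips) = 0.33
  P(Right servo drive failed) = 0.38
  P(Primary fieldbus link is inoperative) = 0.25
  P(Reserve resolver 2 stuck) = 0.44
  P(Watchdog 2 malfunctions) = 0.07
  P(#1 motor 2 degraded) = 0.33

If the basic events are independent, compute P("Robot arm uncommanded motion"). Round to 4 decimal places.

0.0145

P(Feedback branch lost) [AND] = 0.06 × 0.31 = 0.018600
P(Safety interlock fails) [OR] = 1 − (1−0.17) × (1−0.23) = 0.360900
P(Servo loop down) [OR] = 1 − (1−0.33) × (1−0.38) = 0.584600
P(Brake chain unavailable) [OR] = 1 − (1−0.19) × (1−0.09) × (1−0.584600) = 0.693809
P(Controller stage unavailable) [AND] = 0.018600 × 0.25 × 0.360900 × 0.693809 = 0.001164
P(E-stop path fails) [OR] = 1 − (1−0.25) × (1−0.44) = 0.580000
P(Feedback branch 2 down) [AND] = 0.07 × 0.33 = 0.023100
P(Safety interlock 2 fails) [AND] = 0.580000 × 0.023100 = 0.013398
P(Robot arm uncommanded motion) [OR] = 1 − (1−0.001164) × (1−0.013398) = 0.014546
Rounded to 4 decimal places: P(Robot arm uncommanded motion) ≈ 0.0145.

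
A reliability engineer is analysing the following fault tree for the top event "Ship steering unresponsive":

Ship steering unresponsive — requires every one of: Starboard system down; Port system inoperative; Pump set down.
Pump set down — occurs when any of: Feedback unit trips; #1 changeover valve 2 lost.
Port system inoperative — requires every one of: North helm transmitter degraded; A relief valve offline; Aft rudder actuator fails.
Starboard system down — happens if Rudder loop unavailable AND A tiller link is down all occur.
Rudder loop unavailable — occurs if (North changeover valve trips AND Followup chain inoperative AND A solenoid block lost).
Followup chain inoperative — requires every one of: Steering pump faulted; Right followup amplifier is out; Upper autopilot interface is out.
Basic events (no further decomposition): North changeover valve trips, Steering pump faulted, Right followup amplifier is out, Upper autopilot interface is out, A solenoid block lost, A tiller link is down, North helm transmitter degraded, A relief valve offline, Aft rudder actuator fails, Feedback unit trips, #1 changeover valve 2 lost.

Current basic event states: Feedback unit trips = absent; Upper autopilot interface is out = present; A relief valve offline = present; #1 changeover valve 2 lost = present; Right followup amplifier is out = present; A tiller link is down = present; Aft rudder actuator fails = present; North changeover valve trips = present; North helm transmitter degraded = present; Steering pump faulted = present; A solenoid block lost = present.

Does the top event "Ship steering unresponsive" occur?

Yes

Followup chain inoperative [AND]: Steering pump faulted=occurs, Right followup amplifier is out=occurs, Upper autopilot interface is out=occurs → all inputs occur → occurs.
Rudder loop unavailable [AND]: North changeover valve trips=occurs, Followup chain inoperative=occurs, A solenoid block lost=occurs → all inputs occur → occurs.
Starboard system down [AND]: Rudder loop unavailable=occurs, A tiller link is down=occurs → all inputs occur → occurs.
Port system inoperative [AND]: North helm transmitter degraded=occurs, A relief valve offline=occurs, Aft rudder actuator fails=occurs → all inputs occur → occurs.
Pump set down [OR]: Feedback unit trips=not, #1 changeover valve 2 lost=occurs → at least one input occurs → occurs.
Ship steering unresponsive [AND]: Starboard system down=occurs, Port system inoperative=occurs, Pump set down=occurs → all inputs occur → occurs.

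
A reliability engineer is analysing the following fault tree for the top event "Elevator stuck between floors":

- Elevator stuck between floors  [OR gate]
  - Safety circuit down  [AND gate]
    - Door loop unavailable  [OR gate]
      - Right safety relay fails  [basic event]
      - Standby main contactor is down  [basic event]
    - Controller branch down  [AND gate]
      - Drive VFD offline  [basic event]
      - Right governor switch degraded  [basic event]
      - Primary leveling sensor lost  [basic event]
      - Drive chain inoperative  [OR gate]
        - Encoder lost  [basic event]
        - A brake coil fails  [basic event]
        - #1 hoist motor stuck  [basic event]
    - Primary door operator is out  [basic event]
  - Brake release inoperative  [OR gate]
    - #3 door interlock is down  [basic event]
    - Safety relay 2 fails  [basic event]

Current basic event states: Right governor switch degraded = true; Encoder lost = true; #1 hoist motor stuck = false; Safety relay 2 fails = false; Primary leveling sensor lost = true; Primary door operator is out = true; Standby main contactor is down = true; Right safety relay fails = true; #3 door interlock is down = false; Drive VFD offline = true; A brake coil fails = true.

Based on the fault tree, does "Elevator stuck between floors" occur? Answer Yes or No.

Yes

Door loop unavailable [OR]: Right safety relay fails=occurs, Standby main contactor is down=occurs → at least one input occurs → occurs.
Drive chain inoperative [OR]: Encoder lost=occurs, A brake coil fails=occurs, #1 hoist motor stuck=not → at least one input occurs → occurs.
Controller branch down [AND]: Drive VFD offline=occurs, Right governor switch degraded=occurs, Primary leveling sensor lost=occurs, Drive chain inoperative=occurs → all inputs occur → occurs.
Safety circuit down [AND]: Door loop unavailable=occurs, Controller branch down=occurs, Primary door operator is out=occurs → all inputs occur → occurs.
Brake release inoperative [OR]: #3 door interlock is down=not, Safety relay 2 fails=not → no input occurs → does not occur.
Elevator stuck between floors [OR]: Safety circuit down=occurs, Brake release inoperative=not → at least one input occurs → occurs.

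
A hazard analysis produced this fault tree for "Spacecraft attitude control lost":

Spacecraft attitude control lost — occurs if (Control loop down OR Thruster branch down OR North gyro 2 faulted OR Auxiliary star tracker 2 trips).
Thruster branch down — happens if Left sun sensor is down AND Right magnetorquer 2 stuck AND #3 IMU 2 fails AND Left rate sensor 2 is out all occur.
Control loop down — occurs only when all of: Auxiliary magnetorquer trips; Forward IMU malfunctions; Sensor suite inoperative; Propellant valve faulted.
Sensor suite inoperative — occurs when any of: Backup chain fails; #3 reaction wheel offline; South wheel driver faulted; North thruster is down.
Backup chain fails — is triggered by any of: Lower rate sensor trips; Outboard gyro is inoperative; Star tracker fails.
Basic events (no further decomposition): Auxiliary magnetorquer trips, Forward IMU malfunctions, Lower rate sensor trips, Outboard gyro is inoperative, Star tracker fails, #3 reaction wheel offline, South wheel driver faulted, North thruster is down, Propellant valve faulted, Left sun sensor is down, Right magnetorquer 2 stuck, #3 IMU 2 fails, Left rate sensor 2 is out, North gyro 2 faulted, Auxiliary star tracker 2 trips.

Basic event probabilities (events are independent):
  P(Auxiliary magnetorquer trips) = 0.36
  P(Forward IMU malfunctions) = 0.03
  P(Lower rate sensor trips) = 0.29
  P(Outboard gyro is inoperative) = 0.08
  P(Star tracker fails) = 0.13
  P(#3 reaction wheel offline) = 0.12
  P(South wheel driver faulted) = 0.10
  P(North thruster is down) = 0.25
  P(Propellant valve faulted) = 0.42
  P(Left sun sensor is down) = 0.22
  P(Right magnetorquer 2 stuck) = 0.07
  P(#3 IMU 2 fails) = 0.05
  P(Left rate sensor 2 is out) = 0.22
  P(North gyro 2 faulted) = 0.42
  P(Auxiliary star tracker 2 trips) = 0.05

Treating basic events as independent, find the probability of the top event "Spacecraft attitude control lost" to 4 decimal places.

P(Backup chain fails) [OR] = 1 − (1−0.29) × (1−0.08) × (1−0.13) = 0.431716
P(Sensor suite inoperative) [OR] = 1 − (1−0.431716) × (1−0.12) × (1−0.10) × (1−0.25) = 0.662439
P(Control loop down) [AND] = 0.36 × 0.03 × 0.662439 × 0.42 = 0.003005
P(Thruster branch down) [AND] = 0.22 × 0.07 × 0.05 × 0.22 = 0.000169
P(Spacecraft attitude control lost) [OR] = 1 − (1−0.003005) × (1−0.000169) × (1−0.42) × (1−0.05) = 0.450749
Rounded to 4 decimal places: P(Spacecraft attitude control lost) ≈ 0.4507.

0.4507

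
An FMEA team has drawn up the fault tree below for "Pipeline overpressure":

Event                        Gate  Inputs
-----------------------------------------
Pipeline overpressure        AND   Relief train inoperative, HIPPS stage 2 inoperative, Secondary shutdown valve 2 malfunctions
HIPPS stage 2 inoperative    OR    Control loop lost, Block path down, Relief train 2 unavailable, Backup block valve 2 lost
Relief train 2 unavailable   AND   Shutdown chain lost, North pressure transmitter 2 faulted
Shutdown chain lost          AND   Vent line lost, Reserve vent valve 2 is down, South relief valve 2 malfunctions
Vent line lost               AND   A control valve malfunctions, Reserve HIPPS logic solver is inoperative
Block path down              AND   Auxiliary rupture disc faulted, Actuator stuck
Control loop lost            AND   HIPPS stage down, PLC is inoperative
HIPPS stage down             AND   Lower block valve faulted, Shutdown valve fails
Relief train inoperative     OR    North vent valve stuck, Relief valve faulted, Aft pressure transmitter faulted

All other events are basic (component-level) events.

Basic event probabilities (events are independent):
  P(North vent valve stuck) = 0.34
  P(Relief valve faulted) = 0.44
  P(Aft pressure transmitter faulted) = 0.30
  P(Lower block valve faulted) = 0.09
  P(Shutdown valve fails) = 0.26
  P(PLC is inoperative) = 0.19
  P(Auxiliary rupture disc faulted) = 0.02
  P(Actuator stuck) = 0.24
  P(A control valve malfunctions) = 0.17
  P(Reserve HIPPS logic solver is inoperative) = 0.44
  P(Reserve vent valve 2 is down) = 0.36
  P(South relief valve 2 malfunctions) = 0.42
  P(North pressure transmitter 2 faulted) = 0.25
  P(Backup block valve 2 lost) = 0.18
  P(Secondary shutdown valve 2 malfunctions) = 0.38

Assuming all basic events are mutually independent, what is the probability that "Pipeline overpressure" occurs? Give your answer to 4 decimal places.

P(Relief train inoperative) [OR] = 1 − (1−0.34) × (1−0.44) × (1−0.30) = 0.741280
P(HIPPS stage down) [AND] = 0.09 × 0.26 = 0.023400
P(Control loop lost) [AND] = 0.023400 × 0.19 = 0.004446
P(Block path down) [AND] = 0.02 × 0.24 = 0.004800
P(Vent line lost) [AND] = 0.17 × 0.44 = 0.074800
P(Shutdown chain lost) [AND] = 0.074800 × 0.36 × 0.42 = 0.011310
P(Relief train 2 unavailable) [AND] = 0.011310 × 0.25 = 0.002828
P(HIPPS stage 2 inoperative) [OR] = 1 − (1−0.004446) × (1−0.004800) × (1−0.002828) × (1−0.18) = 0.189862
P(Pipeline overpressure) [AND] = 0.741280 × 0.189862 × 0.38 = 0.053482
Rounded to 4 decimal places: P(Pipeline overpressure) ≈ 0.0535.

0.0535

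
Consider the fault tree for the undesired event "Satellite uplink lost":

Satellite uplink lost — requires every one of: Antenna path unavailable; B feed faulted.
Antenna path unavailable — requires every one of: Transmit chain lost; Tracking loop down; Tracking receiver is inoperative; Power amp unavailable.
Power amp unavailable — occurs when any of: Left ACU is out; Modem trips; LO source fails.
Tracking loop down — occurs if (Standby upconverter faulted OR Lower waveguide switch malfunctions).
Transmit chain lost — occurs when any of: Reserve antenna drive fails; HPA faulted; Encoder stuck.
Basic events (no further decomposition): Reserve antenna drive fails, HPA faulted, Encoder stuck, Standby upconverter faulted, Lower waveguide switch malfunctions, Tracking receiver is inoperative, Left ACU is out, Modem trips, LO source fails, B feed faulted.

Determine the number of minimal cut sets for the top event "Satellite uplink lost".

Transmit chain lost [OR]: union of children's cut sets → 3 cut set(s).
Tracking loop down [OR]: union of children's cut sets → 2 cut set(s).
Power amp unavailable [OR]: union of children's cut sets → 3 cut set(s).
Antenna path unavailable [AND]: one cut set from each child combined → 3 × 2 × 1 × 3 = 18 cut set(s).
Satellite uplink lost [AND]: one cut set from each child combined → 18 × 1 = 18 cut set(s).

18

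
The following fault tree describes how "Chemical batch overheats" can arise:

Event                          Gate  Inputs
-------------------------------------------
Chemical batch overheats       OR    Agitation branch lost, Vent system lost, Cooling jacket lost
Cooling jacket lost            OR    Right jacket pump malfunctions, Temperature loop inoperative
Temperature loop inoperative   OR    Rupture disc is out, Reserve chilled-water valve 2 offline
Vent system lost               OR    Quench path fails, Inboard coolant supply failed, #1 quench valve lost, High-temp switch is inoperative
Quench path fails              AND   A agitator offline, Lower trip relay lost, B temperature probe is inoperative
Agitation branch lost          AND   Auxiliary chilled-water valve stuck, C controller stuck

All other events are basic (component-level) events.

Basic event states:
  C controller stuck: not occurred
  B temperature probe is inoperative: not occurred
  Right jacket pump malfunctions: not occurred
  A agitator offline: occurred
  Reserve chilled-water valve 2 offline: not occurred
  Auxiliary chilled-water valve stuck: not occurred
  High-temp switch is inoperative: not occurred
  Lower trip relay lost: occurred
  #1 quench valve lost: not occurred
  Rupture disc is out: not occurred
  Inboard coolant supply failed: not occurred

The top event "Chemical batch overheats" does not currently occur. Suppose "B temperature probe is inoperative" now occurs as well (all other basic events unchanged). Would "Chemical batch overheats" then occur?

Counterfactual: set "B temperature probe is inoperative" to occurred.
Agitation branch lost [AND]: Auxiliary chilled-water valve stuck=not, C controller stuck=not → not all inputs occur → does not occur.
Quench path fails [AND]: A agitator offline=occurs, Lower trip relay lost=occurs, B temperature probe is inoperative=occurs → all inputs occur → occurs.
Vent system lost [OR]: Quench path fails=occurs, Inboard coolant supply failed=not, #1 quench valve lost=not, High-temp switch is inoperative=not → at least one input occurs → occurs.
Temperature loop inoperative [OR]: Rupture disc is out=not, Reserve chilled-water valve 2 offline=not → no input occurs → does not occur.
Cooling jacket lost [OR]: Right jacket pump malfunctions=not, Temperature loop inoperative=not → no input occurs → does not occur.
Chemical batch overheats [OR]: Agitation branch lost=not, Vent system lost=occurs, Cooling jacket lost=not → at least one input occurs → occurs.

Yes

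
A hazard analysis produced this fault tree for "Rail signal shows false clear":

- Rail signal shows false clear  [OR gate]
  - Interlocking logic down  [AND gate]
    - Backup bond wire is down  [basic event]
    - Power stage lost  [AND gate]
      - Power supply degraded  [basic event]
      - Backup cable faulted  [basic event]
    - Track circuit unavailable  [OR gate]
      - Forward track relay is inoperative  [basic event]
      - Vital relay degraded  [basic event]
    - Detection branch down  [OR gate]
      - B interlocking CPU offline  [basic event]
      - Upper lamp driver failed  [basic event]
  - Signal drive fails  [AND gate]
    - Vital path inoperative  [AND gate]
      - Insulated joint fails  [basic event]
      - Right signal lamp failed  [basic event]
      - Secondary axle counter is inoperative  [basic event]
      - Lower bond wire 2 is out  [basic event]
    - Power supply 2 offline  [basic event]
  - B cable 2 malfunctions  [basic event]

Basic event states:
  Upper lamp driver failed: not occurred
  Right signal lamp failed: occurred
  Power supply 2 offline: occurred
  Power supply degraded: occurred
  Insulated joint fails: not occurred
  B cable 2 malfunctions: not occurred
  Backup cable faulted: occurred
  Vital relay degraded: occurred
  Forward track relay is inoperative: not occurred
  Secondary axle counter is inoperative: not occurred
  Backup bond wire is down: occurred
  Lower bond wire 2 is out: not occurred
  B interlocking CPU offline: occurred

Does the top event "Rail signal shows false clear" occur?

Yes

Power stage lost [AND]: Power supply degraded=occurs, Backup cable faulted=occurs → all inputs occur → occurs.
Track circuit unavailable [OR]: Forward track relay is inoperative=not, Vital relay degraded=occurs → at least one input occurs → occurs.
Detection branch down [OR]: B interlocking CPU offline=occurs, Upper lamp driver failed=not → at least one input occurs → occurs.
Interlocking logic down [AND]: Backup bond wire is down=occurs, Power stage lost=occurs, Track circuit unavailable=occurs, Detection branch down=occurs → all inputs occur → occurs.
Vital path inoperative [AND]: Insulated joint fails=not, Right signal lamp failed=occurs, Secondary axle counter is inoperative=not, Lower bond wire 2 is out=not → not all inputs occur → does not occur.
Signal drive fails [AND]: Vital path inoperative=not, Power supply 2 offline=occurs → not all inputs occur → does not occur.
Rail signal shows false clear [OR]: Interlocking logic down=occurs, Signal drive fails=not, B cable 2 malfunctions=not → at least one input occurs → occurs.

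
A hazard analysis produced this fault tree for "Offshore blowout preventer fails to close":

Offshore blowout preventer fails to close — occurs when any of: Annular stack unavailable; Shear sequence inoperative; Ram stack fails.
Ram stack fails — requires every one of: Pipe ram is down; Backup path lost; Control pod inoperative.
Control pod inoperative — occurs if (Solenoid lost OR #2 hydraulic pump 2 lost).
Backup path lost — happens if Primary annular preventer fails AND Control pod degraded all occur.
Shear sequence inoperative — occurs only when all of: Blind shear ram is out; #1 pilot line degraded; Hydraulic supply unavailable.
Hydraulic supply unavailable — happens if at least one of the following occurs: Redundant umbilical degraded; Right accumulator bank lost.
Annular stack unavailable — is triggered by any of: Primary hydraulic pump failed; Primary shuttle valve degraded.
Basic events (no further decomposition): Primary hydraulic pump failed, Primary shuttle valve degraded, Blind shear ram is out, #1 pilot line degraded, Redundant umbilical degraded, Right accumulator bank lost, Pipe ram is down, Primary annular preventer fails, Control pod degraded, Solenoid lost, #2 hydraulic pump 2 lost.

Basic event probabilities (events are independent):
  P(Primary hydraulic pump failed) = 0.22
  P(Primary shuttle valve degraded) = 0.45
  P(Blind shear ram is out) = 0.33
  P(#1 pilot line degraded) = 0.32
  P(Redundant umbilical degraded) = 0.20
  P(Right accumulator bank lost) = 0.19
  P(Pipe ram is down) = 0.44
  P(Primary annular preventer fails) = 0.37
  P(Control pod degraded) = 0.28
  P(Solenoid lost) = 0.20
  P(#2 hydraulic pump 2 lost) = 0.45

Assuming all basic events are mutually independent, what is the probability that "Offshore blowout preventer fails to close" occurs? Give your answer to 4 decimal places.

0.5975

P(Annular stack unavailable) [OR] = 1 − (1−0.22) × (1−0.45) = 0.571000
P(Hydraulic supply unavailable) [OR] = 1 − (1−0.20) × (1−0.19) = 0.352000
P(Shear sequence inoperative) [AND] = 0.33 × 0.32 × 0.352000 = 0.037171
P(Backup path lost) [AND] = 0.37 × 0.28 = 0.103600
P(Control pod inoperative) [OR] = 1 − (1−0.20) × (1−0.45) = 0.560000
P(Ram stack fails) [AND] = 0.44 × 0.103600 × 0.560000 = 0.025527
P(Offshore blowout preventer fails to close) [OR] = 1 − (1−0.571000) × (1−0.037171) × (1−0.025527) = 0.597490
Rounded to 4 decimal places: P(Offshore blowout preventer fails to close) ≈ 0.5975.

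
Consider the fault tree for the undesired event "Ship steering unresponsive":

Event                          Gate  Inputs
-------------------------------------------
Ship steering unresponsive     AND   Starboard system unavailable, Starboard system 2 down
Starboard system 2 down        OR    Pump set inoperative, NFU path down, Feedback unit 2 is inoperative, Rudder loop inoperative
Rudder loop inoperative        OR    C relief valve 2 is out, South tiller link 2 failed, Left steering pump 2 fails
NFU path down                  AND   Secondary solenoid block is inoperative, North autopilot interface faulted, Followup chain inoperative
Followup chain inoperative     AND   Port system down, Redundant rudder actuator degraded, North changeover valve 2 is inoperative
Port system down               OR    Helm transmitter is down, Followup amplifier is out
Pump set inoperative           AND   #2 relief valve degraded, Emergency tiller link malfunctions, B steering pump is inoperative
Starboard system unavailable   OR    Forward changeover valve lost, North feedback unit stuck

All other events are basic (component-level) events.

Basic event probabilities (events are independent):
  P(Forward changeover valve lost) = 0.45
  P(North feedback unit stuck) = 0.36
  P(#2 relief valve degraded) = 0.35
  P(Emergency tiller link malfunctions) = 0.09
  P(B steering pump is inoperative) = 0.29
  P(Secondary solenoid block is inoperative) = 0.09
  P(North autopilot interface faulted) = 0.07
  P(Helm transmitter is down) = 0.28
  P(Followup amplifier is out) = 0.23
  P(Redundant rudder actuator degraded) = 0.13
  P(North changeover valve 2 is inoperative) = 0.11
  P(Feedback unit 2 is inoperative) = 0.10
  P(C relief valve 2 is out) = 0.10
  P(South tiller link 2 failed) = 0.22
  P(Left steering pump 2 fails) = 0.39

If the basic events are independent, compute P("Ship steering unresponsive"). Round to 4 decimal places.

0.4006

P(Starboard system unavailable) [OR] = 1 − (1−0.45) × (1−0.36) = 0.648000
P(Pump set inoperative) [AND] = 0.35 × 0.09 × 0.29 = 0.009135
P(Port system down) [OR] = 1 − (1−0.28) × (1−0.23) = 0.445600
P(Followup chain inoperative) [AND] = 0.445600 × 0.13 × 0.11 = 0.006372
P(NFU path down) [AND] = 0.09 × 0.07 × 0.006372 = 0.000040
P(Rudder loop inoperative) [OR] = 1 − (1−0.10) × (1−0.22) × (1−0.39) = 0.571780
P(Starboard system 2 down) [OR] = 1 − (1−0.009135) × (1−0.000040) × (1−0.10) × (1−0.571780) = 0.618138
P(Ship steering unresponsive) [AND] = 0.648000 × 0.618138 = 0.400553
Rounded to 4 decimal places: P(Ship steering unresponsive) ≈ 0.4006.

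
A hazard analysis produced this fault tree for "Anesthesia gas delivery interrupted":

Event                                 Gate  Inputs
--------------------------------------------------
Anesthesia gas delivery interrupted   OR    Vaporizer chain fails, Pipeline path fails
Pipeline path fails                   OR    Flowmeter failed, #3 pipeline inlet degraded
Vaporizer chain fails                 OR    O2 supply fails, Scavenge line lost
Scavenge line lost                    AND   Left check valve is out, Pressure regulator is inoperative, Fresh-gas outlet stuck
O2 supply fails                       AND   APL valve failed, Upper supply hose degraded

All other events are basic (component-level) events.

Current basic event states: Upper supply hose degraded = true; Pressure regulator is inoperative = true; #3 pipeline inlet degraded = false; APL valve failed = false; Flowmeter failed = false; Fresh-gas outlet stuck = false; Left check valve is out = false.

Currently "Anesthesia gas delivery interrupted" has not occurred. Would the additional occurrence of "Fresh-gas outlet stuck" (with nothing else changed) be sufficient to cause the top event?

Counterfactual: set "Fresh-gas outlet stuck" to occurred.
O2 supply fails [AND]: APL valve failed=not, Upper supply hose degraded=occurs → not all inputs occur → does not occur.
Scavenge line lost [AND]: Left check valve is out=not, Pressure regulator is inoperative=occurs, Fresh-gas outlet stuck=occurs → not all inputs occur → does not occur.
Vaporizer chain fails [OR]: O2 supply fails=not, Scavenge line lost=not → no input occurs → does not occur.
Pipeline path fails [OR]: Flowmeter failed=not, #3 pipeline inlet degraded=not → no input occurs → does not occur.
Anesthesia gas delivery interrupted [OR]: Vaporizer chain fails=not, Pipeline path fails=not → no input occurs → does not occur.

No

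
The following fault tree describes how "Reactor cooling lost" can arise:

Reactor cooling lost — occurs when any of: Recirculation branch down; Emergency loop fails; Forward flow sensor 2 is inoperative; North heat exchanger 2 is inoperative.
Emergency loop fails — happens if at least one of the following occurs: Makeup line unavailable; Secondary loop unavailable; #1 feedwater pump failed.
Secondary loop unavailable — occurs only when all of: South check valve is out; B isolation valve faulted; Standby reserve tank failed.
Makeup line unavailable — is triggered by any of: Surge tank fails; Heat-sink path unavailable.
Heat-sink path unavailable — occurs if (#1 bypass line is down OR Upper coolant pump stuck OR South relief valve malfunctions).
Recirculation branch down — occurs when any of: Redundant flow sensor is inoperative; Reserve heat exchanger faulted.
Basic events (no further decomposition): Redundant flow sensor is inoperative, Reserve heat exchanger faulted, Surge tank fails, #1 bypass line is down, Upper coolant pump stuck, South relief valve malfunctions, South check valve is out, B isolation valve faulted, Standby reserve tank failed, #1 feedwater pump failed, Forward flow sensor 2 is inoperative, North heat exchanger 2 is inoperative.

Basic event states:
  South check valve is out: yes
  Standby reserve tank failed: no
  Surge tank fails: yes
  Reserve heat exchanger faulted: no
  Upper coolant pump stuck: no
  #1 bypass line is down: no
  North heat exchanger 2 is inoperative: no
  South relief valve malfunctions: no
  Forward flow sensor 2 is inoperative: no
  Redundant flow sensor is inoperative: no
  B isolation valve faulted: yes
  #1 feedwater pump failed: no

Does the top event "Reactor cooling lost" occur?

Recirculation branch down [OR]: Redundant flow sensor is inoperative=not, Reserve heat exchanger faulted=not → no input occurs → does not occur.
Heat-sink path unavailable [OR]: #1 bypass line is down=not, Upper coolant pump stuck=not, South relief valve malfunctions=not → no input occurs → does not occur.
Makeup line unavailable [OR]: Surge tank fails=occurs, Heat-sink path unavailable=not → at least one input occurs → occurs.
Secondary loop unavailable [AND]: South check valve is out=occurs, B isolation valve faulted=occurs, Standby reserve tank failed=not → not all inputs occur → does not occur.
Emergency loop fails [OR]: Makeup line unavailable=occurs, Secondary loop unavailable=not, #1 feedwater pump failed=not → at least one input occurs → occurs.
Reactor cooling lost [OR]: Recirculation branch down=not, Emergency loop fails=occurs, Forward flow sensor 2 is inoperative=not, North heat exchanger 2 is inoperative=not → at least one input occurs → occurs.

Yes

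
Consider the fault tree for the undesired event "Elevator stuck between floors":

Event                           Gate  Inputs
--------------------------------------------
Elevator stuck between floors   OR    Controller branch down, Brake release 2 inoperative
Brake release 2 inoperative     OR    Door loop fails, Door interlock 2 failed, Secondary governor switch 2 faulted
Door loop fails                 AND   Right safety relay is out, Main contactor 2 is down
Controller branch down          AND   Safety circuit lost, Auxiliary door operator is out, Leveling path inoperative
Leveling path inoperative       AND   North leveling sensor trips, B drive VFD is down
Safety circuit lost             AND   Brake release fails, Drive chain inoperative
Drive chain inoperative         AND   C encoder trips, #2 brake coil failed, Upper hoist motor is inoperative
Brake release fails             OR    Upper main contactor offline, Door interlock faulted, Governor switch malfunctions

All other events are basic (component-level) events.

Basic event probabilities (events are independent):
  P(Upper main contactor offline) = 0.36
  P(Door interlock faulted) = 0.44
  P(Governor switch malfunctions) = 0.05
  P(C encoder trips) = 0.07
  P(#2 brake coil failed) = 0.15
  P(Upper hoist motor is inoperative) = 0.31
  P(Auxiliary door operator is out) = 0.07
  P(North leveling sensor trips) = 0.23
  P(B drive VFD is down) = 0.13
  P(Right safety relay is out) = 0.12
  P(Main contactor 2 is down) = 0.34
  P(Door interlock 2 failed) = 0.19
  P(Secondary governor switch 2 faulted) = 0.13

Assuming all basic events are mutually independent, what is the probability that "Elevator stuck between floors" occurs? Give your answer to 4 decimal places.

0.3241

P(Brake release fails) [OR] = 1 − (1−0.36) × (1−0.44) × (1−0.05) = 0.659520
P(Drive chain inoperative) [AND] = 0.07 × 0.15 × 0.31 = 0.003255
P(Safety circuit lost) [AND] = 0.659520 × 0.003255 = 0.002147
P(Leveling path inoperative) [AND] = 0.23 × 0.13 = 0.029900
P(Controller branch down) [AND] = 0.002147 × 0.07 × 0.029900 = 0.000004
P(Door loop fails) [AND] = 0.12 × 0.34 = 0.040800
P(Brake release 2 inoperative) [OR] = 1 − (1−0.040800) × (1−0.19) × (1−0.13) = 0.324052
P(Elevator stuck between floors) [OR] = 1 − (1−0.000004) × (1−0.324052) = 0.324055
Rounded to 4 decimal places: P(Elevator stuck between floors) ≈ 0.3241.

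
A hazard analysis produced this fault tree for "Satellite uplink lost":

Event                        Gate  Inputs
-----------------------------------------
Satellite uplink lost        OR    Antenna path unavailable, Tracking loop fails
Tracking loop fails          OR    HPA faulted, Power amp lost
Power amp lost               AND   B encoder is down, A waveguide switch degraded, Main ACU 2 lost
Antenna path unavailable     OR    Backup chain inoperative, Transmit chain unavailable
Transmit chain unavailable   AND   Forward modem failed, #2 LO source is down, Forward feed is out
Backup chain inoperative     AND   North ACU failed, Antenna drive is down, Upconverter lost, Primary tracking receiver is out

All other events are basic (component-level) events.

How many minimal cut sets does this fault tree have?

Backup chain inoperative [AND]: one cut set from each child combined → 1 × 1 × 1 × 1 = 1 cut set(s).
Transmit chain unavailable [AND]: one cut set from each child combined → 1 × 1 × 1 = 1 cut set(s).
Antenna path unavailable [OR]: union of children's cut sets → 2 cut set(s).
Power amp lost [AND]: one cut set from each child combined → 1 × 1 × 1 = 1 cut set(s).
Tracking loop fails [OR]: union of children's cut sets → 2 cut set(s).
Satellite uplink lost [OR]: union of children's cut sets → 4 cut set(s).
Minimal cut sets: {Antenna drive is down, North ACU failed, Primary tracking receiver is out, Upconverter lost}; {#2 LO source is down, Forward feed is out, Forward modem failed}; {HPA faulted}; {A waveguide switch degraded, B encoder is down, Main ACU 2 lost}.

4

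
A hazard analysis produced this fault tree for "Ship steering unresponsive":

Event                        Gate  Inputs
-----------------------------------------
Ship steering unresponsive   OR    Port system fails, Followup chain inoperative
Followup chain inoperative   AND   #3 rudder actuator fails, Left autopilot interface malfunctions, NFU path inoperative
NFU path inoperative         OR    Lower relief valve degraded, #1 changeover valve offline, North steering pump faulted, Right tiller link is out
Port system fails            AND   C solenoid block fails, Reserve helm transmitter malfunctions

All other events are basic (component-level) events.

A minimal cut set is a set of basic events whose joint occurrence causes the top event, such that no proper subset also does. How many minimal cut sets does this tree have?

5

Port system fails [AND]: one cut set from each child combined → 1 × 1 = 1 cut set(s).
NFU path inoperative [OR]: union of children's cut sets → 4 cut set(s).
Followup chain inoperative [AND]: one cut set from each child combined → 1 × 1 × 4 = 4 cut set(s).
Ship steering unresponsive [OR]: union of children's cut sets → 5 cut set(s).
Minimal cut sets: {C solenoid block fails, Reserve helm transmitter malfunctions}; {#3 rudder actuator fails, Left autopilot interface malfunctions, Lower relief valve degraded}; {#1 changeover valve offline, #3 rudder actuator fails, Left autopilot interface malfunctions}; {#3 rudder actuator fails, Left autopilot interface malfunctions, North steering pump faulted}; {#3 rudder actuator fails, Left autopilot interface malfunctions, Right tiller link is out}.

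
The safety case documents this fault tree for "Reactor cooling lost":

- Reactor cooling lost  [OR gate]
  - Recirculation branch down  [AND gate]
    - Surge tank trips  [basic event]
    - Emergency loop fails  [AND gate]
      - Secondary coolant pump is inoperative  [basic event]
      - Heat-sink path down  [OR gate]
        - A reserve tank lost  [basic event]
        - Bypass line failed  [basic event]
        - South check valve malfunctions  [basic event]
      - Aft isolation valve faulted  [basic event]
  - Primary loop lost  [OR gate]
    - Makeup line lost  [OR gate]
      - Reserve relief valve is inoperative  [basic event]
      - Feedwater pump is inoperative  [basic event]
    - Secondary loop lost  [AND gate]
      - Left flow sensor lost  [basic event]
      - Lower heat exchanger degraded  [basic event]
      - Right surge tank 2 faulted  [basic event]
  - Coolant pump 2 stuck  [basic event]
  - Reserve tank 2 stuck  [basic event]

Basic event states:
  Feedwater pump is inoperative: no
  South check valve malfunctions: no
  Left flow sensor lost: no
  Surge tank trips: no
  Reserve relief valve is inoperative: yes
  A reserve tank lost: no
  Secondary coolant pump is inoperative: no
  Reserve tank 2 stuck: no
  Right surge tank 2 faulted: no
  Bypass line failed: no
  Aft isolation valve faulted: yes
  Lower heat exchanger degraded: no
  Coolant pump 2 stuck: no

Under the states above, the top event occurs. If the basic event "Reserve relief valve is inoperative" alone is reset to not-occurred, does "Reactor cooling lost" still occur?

No

Counterfactual: set "Reserve relief valve is inoperative" to not occurred.
Heat-sink path down [OR]: A reserve tank lost=not, Bypass line failed=not, South check valve malfunctions=not → no input occurs → does not occur.
Emergency loop fails [AND]: Secondary coolant pump is inoperative=not, Heat-sink path down=not, Aft isolation valve faulted=occurs → not all inputs occur → does not occur.
Recirculation branch down [AND]: Surge tank trips=not, Emergency loop fails=not → not all inputs occur → does not occur.
Makeup line lost [OR]: Reserve relief valve is inoperative=not, Feedwater pump is inoperative=not → no input occurs → does not occur.
Secondary loop lost [AND]: Left flow sensor lost=not, Lower heat exchanger degraded=not, Right surge tank 2 faulted=not → not all inputs occur → does not occur.
Primary loop lost [OR]: Makeup line lost=not, Secondary loop lost=not → no input occurs → does not occur.
Reactor cooling lost [OR]: Recirculation branch down=not, Primary loop lost=not, Coolant pump 2 stuck=not, Reserve tank 2 stuck=not → no input occurs → does not occur.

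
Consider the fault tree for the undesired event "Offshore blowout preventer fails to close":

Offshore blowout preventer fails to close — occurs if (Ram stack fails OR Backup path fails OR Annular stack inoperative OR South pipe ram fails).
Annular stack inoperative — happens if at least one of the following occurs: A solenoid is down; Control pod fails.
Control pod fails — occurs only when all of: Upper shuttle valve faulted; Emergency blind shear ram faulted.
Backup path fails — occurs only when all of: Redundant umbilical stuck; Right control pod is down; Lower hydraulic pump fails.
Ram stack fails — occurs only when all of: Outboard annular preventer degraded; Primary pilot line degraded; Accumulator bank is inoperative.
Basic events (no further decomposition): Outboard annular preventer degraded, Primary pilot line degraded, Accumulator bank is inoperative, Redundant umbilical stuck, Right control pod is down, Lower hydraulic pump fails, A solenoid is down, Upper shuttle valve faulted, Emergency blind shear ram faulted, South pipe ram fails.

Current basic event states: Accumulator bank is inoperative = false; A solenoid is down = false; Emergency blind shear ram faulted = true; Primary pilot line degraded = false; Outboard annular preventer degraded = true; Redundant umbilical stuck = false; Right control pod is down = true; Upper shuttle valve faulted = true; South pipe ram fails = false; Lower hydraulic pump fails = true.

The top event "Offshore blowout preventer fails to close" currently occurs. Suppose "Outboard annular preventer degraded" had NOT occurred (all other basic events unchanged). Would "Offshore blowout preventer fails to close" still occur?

Counterfactual: set "Outboard annular preventer degraded" to not occurred.
Ram stack fails [AND]: Outboard annular preventer degraded=not, Primary pilot line degraded=not, Accumulator bank is inoperative=not → not all inputs occur → does not occur.
Backup path fails [AND]: Redundant umbilical stuck=not, Right control pod is down=occurs, Lower hydraulic pump fails=occurs → not all inputs occur → does not occur.
Control pod fails [AND]: Upper shuttle valve faulted=occurs, Emergency blind shear ram faulted=occurs → all inputs occur → occurs.
Annular stack inoperative [OR]: A solenoid is down=not, Control pod fails=occurs → at least one input occurs → occurs.
Offshore blowout preventer fails to close [OR]: Ram stack fails=not, Backup path fails=not, Annular stack inoperative=occurs, South pipe ram fails=not → at least one input occurs → occurs.

Yes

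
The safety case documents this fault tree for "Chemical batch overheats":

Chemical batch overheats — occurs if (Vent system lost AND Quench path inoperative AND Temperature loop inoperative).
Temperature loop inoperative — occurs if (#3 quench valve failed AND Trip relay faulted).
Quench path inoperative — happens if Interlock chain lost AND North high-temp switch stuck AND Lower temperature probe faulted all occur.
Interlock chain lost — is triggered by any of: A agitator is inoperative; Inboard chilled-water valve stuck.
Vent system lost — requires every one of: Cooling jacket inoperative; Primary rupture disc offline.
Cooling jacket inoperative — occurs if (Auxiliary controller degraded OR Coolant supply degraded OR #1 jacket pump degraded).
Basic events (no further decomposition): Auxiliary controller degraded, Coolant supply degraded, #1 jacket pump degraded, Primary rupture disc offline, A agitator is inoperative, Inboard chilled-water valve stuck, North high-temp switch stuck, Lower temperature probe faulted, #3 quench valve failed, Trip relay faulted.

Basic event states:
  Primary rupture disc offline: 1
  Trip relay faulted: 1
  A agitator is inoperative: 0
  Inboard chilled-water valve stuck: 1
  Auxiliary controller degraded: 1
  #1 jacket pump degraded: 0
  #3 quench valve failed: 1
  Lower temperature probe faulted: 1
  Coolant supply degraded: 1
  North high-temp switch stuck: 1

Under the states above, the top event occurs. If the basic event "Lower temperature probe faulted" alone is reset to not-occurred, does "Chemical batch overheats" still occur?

No

Counterfactual: set "Lower temperature probe faulted" to not occurred.
Cooling jacket inoperative [OR]: Auxiliary controller degraded=occurs, Coolant supply degraded=occurs, #1 jacket pump degraded=not → at least one input occurs → occurs.
Vent system lost [AND]: Cooling jacket inoperative=occurs, Primary rupture disc offline=occurs → all inputs occur → occurs.
Interlock chain lost [OR]: A agitator is inoperative=not, Inboard chilled-water valve stuck=occurs → at least one input occurs → occurs.
Quench path inoperative [AND]: Interlock chain lost=occurs, North high-temp switch stuck=occurs, Lower temperature probe faulted=not → not all inputs occur → does not occur.
Temperature loop inoperative [AND]: #3 quench valve failed=occurs, Trip relay faulted=occurs → all inputs occur → occurs.
Chemical batch overheats [AND]: Vent system lost=occurs, Quench path inoperative=not, Temperature loop inoperative=occurs → not all inputs occur → does not occur.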